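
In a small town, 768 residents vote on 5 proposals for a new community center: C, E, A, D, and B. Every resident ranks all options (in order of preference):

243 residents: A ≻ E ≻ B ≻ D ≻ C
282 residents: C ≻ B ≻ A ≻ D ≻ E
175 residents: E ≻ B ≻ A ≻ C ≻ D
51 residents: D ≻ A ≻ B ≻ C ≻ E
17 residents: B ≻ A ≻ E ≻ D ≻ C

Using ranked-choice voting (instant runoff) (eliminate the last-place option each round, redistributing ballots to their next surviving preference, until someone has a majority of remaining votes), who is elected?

A

Round 1: C 282, E 175, A 243, D 51, B 17. Eliminate B.
Round 2: C 282, E 175, A 260, D 51. Eliminate D.
Round 3: C 282, E 175, A 311. Eliminate E.
Round 4: C 282, A 486. A has a majority.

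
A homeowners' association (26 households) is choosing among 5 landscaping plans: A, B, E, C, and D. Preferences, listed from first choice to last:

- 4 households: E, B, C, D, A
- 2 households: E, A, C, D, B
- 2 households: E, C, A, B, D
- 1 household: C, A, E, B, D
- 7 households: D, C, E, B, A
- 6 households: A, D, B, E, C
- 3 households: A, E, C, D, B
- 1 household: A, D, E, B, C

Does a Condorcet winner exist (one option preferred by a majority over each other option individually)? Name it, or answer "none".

none

Checking pairwise contests:
E beats A 15–11.
A beats B 15–11.
D beats E 14–12.
E beats C 18–8.
A beats D 15–11.
Every option loses at least one head-to-head, so there is no Condorcet winner.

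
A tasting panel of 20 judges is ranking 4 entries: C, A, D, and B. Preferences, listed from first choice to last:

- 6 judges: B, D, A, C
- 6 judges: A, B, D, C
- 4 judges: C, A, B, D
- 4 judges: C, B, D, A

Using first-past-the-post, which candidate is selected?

First-place votes: C 8, A 6, D 0, B 6.
C has the most first-place votes.

C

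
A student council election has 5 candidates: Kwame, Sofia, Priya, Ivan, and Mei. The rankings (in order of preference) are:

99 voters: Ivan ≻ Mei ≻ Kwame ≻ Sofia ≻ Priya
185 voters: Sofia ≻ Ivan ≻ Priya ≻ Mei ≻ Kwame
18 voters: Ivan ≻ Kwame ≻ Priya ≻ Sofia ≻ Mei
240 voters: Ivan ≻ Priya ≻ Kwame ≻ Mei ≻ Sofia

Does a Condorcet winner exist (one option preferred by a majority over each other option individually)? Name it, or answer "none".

Ivan vs Kwame: 542–0 for Ivan.
Ivan vs Sofia: 357–185 for Ivan.
Ivan vs Priya: 542–0 for Ivan.
Ivan vs Mei: 542–0 for Ivan.
Ivan beats every other option head-to-head.

Ivan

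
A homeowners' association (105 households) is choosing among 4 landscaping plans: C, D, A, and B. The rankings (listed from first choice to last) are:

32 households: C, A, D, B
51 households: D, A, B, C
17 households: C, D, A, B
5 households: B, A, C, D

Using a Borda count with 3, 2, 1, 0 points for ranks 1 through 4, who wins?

D

C: 32·3 + 51·0 + 17·3 + 5·1 = 152
D: 32·1 + 51·3 + 17·2 + 5·0 = 219
A: 32·2 + 51·2 + 17·1 + 5·2 = 193
B: 32·0 + 51·1 + 17·0 + 5·3 = 66
D has the highest Borda score (219).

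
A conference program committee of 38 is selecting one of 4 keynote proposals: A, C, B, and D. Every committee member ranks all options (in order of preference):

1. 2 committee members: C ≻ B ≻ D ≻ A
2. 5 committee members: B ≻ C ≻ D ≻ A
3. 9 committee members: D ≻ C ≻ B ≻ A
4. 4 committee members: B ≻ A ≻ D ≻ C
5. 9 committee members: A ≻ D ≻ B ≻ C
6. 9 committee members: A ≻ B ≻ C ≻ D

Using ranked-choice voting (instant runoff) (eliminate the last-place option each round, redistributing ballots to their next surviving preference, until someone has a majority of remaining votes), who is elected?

Round 1: A 18, C 2, B 9, D 9. Eliminate C.
Round 2: A 18, B 11, D 9. Eliminate D.
Round 3: A 18, B 20. B has a majority.

B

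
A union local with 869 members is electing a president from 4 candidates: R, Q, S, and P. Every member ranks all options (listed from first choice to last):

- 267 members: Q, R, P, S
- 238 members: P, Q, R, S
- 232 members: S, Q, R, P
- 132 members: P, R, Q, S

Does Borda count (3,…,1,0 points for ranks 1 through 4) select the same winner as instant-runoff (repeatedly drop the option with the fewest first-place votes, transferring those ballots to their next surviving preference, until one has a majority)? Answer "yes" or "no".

yes

Borda — scores: R 1268, Q 1873, S 696, P 1377. Winner: Q.
Instant-runoff — R1 R 0, Q 267, S 232, P 370 (R out); R2 Q 267, S 232, P 370 (S out); R3 Q 499, P 370 (Q winner). Winner: Q.
The two methods agree.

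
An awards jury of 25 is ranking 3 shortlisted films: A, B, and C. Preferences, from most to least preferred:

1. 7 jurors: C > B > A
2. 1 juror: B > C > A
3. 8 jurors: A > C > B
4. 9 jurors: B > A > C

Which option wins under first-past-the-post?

B

First-place votes: A 8, B 10, C 7.
B has the most first-place votes.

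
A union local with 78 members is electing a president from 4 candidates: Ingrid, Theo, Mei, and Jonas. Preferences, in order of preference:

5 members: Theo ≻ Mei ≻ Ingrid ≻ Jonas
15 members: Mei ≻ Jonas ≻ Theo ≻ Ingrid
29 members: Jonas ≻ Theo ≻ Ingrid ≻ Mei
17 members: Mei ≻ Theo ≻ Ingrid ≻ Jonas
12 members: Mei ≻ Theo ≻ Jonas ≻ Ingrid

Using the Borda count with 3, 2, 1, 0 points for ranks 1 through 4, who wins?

Ingrid: 5·1 + 15·0 + 29·1 + 17·1 + 12·0 = 51
Theo: 5·3 + 15·1 + 29·2 + 17·2 + 12·2 = 146
Mei: 5·2 + 15·3 + 29·0 + 17·3 + 12·3 = 142
Jonas: 5·0 + 15·2 + 29·3 + 17·0 + 12·1 = 129
Theo has the highest Borda score (146).

Theo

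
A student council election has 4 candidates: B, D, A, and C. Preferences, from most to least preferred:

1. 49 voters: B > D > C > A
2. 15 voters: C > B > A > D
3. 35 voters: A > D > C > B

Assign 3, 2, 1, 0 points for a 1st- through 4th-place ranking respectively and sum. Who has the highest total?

B: 49·3 + 15·2 + 35·0 = 177
D: 49·2 + 15·0 + 35·2 = 168
A: 49·0 + 15·1 + 35·3 = 120
C: 49·1 + 15·3 + 35·1 = 129
B has the highest Borda score (177).

B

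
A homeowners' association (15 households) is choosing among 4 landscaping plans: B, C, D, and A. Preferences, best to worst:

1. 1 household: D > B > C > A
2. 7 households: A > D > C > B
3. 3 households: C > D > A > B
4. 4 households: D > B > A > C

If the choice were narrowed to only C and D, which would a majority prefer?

Voters preferring C to D: 3; preferring D to C: 12.
D wins the head-to-head.

D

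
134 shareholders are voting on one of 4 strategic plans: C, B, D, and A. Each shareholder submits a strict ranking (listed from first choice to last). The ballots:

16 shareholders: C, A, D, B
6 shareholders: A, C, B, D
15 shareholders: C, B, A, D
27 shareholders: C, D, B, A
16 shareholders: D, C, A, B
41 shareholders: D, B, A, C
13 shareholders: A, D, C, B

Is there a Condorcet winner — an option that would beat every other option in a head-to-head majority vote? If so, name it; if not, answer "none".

D vs C: 70–64 for D.
D vs B: 113–21 for D.
D vs A: 84–50 for D.
D beats every other option head-to-head.

D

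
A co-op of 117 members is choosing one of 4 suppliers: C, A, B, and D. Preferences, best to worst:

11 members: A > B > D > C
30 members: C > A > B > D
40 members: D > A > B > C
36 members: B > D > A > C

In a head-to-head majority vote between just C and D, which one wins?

D

Voters preferring C to D: 30; preferring D to C: 87.
D wins the head-to-head.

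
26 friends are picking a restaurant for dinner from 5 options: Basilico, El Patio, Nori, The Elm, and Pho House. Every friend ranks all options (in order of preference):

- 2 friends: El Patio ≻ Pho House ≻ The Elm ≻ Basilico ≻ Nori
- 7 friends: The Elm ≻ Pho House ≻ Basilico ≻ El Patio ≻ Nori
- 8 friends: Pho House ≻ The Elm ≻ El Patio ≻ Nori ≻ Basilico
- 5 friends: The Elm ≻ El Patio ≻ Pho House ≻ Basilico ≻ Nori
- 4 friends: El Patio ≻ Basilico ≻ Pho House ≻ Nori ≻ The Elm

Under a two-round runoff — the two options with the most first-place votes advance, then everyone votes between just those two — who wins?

Round 1 first-place votes: Basilico 0, El Patio 6, Nori 0, The Elm 12, Pho House 8.
The Elm and Pho House advance.
Runoff: The Elm is preferred to Pho House by 12 voters; Pho House by 14.
Pho House wins the runoff.

Pho House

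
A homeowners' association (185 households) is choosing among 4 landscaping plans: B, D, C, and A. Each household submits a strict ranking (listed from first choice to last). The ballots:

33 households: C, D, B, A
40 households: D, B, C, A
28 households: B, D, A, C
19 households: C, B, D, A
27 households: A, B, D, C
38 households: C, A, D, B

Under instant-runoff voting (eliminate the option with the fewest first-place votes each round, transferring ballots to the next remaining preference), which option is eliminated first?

Round 1: B 28, D 40, C 90, A 27. Eliminate A.

A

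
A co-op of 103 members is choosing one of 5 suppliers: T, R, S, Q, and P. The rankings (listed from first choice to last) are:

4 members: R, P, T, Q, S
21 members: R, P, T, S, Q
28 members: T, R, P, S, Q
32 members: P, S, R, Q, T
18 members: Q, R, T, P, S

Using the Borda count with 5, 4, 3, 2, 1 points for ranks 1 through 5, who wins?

T: 4·3 + 21·3 + 28·5 + 32·1 + 18·3 = 301
R: 4·5 + 21·5 + 28·4 + 32·3 + 18·4 = 405
S: 4·1 + 21·2 + 28·2 + 32·4 + 18·1 = 248
Q: 4·2 + 21·1 + 28·1 + 32·2 + 18·5 = 211
P: 4·4 + 21·4 + 28·3 + 32·5 + 18·2 = 380
R has the highest Borda score (405).

R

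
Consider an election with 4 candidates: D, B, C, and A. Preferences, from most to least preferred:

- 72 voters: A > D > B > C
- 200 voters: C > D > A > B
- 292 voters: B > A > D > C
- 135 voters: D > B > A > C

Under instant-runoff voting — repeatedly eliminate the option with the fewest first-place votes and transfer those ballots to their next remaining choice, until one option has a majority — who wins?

Round 1: D 135, B 292, C 200, A 72. Eliminate A.
Round 2: D 207, B 292, C 200. Eliminate C.
Round 3: D 407, B 292. D has a majority.

D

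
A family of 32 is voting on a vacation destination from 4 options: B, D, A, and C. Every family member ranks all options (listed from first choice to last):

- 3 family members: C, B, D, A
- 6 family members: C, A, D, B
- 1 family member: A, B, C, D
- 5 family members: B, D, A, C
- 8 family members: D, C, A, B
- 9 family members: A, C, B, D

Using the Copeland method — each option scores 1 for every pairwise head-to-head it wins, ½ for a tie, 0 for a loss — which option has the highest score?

B: beats D; loses to A and C → score 1.
D: ties A; loses to B and C → score 0.5.
A: beats B; ties D; loses to C → score 1.5.
C: beats B, D, and A → score 3.
C has the best pairwise record.

C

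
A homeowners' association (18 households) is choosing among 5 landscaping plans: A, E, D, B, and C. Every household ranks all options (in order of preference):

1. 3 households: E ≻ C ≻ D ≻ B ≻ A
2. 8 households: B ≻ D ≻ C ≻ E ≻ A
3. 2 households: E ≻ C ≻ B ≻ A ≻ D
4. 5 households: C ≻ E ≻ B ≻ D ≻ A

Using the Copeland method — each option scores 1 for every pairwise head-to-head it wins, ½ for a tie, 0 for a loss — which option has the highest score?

C

A: loses to E, D, B, and C → score 0.
E: beats A, D, and B; loses to C → score 3.
D: beats A; loses to E, B, and C → score 1.
B: beats A and D; loses to E and C → score 2.
C: beats A, E, D, and B → score 4.
C has the best pairwise record.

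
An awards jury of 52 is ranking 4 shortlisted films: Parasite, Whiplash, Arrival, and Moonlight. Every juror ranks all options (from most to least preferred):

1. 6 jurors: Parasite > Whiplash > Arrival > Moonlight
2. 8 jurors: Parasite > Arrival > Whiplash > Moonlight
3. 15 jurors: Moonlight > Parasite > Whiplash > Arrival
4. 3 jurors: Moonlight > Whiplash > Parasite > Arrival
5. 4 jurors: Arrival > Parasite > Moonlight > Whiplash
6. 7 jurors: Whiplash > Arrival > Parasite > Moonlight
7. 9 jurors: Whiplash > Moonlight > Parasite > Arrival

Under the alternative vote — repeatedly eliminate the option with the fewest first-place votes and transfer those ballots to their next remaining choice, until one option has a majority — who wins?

Moonlight

Round 1: Parasite 14, Whiplash 16, Arrival 4, Moonlight 18. Eliminate Arrival.
Round 2: Parasite 18, Whiplash 16, Moonlight 18. Eliminate Whiplash.
Round 3: Parasite 25, Moonlight 27. Moonlight has a majority.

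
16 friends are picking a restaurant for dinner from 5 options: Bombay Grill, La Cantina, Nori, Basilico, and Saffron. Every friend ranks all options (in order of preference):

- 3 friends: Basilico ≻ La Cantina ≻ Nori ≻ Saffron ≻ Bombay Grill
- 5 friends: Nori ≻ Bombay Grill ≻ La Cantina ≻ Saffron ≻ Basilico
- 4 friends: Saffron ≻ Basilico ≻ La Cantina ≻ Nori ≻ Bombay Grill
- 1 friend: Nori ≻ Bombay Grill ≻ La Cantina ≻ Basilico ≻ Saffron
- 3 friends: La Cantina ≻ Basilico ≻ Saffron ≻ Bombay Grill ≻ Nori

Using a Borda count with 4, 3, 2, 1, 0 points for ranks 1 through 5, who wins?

La Cantina

Bombay Grill: 3·0 + 5·3 + 4·0 + 1·3 + 3·1 = 21
La Cantina: 3·3 + 5·2 + 4·2 + 1·2 + 3·4 = 41
Nori: 3·2 + 5·4 + 4·1 + 1·4 + 3·0 = 34
Basilico: 3·4 + 5·0 + 4·3 + 1·1 + 3·3 = 34
Saffron: 3·1 + 5·1 + 4·4 + 1·0 + 3·2 = 30
La Cantina has the highest Borda score (41).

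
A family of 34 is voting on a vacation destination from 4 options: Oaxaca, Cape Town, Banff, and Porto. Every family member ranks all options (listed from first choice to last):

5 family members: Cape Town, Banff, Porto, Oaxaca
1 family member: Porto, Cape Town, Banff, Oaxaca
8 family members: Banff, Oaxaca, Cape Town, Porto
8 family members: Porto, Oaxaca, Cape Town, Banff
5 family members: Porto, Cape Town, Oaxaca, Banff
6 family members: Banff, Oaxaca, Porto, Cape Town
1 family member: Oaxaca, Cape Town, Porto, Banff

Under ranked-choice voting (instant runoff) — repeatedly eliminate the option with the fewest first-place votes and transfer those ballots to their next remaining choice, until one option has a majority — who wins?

Round 1: Oaxaca 1, Cape Town 5, Banff 14, Porto 14. Eliminate Oaxaca.
Round 2: Cape Town 6, Banff 14, Porto 14. Eliminate Cape Town.
Round 3: Banff 19, Porto 15. Banff has a majority.

Banff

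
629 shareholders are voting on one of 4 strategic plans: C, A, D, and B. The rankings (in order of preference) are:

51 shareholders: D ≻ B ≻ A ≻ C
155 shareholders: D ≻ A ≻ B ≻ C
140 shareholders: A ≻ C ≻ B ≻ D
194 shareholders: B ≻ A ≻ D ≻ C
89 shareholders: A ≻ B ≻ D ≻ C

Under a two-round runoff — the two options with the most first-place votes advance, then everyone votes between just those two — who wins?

A

Round 1 first-place votes: C 0, A 229, D 206, B 194.
A and D advance.
Runoff: A is preferred to D by 423 voters; D by 206.
A wins the runoff.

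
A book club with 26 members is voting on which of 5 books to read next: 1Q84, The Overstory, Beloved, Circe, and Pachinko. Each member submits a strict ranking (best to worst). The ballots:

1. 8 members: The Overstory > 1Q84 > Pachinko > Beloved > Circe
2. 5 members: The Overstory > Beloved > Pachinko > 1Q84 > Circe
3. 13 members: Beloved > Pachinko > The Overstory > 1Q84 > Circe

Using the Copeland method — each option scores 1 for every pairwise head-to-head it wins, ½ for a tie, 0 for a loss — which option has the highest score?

1Q84: beats Circe; loses to The Overstory, Beloved, and Pachinko → score 1.
The Overstory: beats 1Q84 and Circe; ties Beloved and Pachinko → score 3.
Beloved: beats 1Q84, Circe, and Pachinko; ties The Overstory → score 3.5.
Circe: loses to 1Q84, The Overstory, Beloved, and Pachinko → score 0.
Pachinko: beats 1Q84 and Circe; ties The Overstory; loses to Beloved → score 2.5.
Beloved has the best pairwise record.

Beloved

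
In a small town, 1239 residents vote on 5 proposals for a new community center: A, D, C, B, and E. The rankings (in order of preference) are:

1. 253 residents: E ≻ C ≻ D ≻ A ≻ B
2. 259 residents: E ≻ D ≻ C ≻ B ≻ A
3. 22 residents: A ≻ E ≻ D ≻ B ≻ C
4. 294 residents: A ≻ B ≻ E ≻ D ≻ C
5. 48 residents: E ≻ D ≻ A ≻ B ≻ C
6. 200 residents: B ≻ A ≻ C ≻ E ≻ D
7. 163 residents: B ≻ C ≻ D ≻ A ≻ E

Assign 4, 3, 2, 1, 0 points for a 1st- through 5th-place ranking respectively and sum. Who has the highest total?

E

A: 253·1 + 259·0 + 22·4 + 294·4 + 48·2 + 200·3 + 163·1 = 2376
D: 253·2 + 259·3 + 22·2 + 294·1 + 48·3 + 200·0 + 163·2 = 2091
C: 253·3 + 259·2 + 22·0 + 294·0 + 48·0 + 200·2 + 163·3 = 2166
B: 253·0 + 259·1 + 22·1 + 294·3 + 48·1 + 200·4 + 163·4 = 2663
E: 253·4 + 259·4 + 22·3 + 294·2 + 48·4 + 200·1 + 163·0 = 3094
E has the highest Borda score (3094).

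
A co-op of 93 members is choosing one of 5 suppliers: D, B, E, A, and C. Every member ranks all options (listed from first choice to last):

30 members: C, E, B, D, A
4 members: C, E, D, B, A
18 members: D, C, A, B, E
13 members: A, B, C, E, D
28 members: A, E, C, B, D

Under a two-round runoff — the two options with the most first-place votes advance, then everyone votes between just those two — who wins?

Round 1 first-place votes: D 18, B 0, E 0, A 41, C 34.
A and C advance.
Runoff: A is preferred to C by 41 voters; C by 52.
C wins the runoff.

C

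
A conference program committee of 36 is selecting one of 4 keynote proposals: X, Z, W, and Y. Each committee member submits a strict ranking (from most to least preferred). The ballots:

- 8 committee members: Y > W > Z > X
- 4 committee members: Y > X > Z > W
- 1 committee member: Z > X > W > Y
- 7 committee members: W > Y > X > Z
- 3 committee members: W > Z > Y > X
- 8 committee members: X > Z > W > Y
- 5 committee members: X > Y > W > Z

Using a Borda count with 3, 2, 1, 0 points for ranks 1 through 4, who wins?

Y

X: 8·0 + 4·2 + 1·2 + 7·1 + 3·0 + 8·3 + 5·3 = 56
Z: 8·1 + 4·1 + 1·3 + 7·0 + 3·2 + 8·2 + 5·0 = 37
W: 8·2 + 4·0 + 1·1 + 7·3 + 3·3 + 8·1 + 5·1 = 60
Y: 8·3 + 4·3 + 1·0 + 7·2 + 3·1 + 8·0 + 5·2 = 63
Y has the highest Borda score (63).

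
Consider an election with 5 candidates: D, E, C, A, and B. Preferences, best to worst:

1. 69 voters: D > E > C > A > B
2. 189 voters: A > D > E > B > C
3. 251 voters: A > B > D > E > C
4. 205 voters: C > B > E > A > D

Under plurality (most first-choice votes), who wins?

A

First-place votes: D 69, E 0, C 205, A 440, B 0.
A has the most first-place votes.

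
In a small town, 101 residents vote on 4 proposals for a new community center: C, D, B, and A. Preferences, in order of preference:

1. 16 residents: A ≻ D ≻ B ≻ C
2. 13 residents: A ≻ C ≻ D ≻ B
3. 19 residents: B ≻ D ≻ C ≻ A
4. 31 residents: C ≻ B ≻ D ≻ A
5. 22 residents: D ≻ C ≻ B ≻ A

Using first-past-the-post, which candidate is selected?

C

First-place votes: C 31, D 22, B 19, A 29.
C has the most first-place votes.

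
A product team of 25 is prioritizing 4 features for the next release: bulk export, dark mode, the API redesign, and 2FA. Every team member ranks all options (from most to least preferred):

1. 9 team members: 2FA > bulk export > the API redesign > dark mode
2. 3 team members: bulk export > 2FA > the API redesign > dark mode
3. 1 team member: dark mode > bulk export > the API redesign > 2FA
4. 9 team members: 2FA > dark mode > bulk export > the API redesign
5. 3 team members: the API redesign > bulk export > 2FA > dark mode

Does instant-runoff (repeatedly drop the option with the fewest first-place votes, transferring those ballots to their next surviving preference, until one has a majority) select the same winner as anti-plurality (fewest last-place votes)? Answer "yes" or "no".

no

Instant-runoff — R1 bulk export 3, dark mode 1, the API redesign 3, 2FA 18 (2FA winner). Winner: 2FA.
Anti-plurality — last-place votes: bulk export 0, dark mode 15, the API redesign 9, 2FA 1. Winner: bulk export.
The two methods disagree.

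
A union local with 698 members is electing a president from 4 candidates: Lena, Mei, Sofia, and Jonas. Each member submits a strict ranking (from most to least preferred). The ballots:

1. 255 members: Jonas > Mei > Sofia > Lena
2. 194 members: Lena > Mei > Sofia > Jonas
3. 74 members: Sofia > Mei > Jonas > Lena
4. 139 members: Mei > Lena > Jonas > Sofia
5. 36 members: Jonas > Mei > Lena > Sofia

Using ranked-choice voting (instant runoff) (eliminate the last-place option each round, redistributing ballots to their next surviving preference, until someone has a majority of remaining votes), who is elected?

Mei

Round 1: Lena 194, Mei 139, Sofia 74, Jonas 291. Eliminate Sofia.
Round 2: Lena 194, Mei 213, Jonas 291. Eliminate Lena.
Round 3: Mei 407, Jonas 291. Mei has a majority.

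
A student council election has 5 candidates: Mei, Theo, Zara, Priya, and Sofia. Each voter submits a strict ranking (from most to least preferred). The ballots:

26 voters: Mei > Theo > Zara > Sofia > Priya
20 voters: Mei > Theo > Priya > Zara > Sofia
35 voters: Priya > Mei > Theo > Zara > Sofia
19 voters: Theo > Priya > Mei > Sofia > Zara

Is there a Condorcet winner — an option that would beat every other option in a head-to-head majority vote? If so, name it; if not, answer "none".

none

Checking pairwise contests:
Priya beats Mei 54–46.
Mei beats Theo 81–19.
Mei beats Zara 100–0.
Theo beats Priya 65–35.
Mei beats Sofia 100–0.
Every option loses at least one head-to-head, so there is no Condorcet winner.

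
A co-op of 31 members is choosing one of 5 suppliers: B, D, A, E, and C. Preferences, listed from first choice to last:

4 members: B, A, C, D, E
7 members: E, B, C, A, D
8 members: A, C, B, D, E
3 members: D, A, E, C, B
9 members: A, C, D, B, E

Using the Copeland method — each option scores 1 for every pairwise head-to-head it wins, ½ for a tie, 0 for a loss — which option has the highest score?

B: beats D and E; loses to A and C → score 2.
D: beats E; loses to B, A, and C → score 1.
A: beats B, D, E, and C → score 4.
E: loses to B, D, A, and C → score 0.
C: beats B, D, and E; loses to A → score 3.
A has the best pairwise record.

A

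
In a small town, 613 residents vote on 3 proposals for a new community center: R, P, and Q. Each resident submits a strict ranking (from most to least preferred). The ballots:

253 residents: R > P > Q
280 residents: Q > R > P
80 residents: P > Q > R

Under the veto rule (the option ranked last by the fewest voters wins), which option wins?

Last-place votes: R 80, P 280, Q 253.
R is ranked last by the fewest voters, so R wins.

R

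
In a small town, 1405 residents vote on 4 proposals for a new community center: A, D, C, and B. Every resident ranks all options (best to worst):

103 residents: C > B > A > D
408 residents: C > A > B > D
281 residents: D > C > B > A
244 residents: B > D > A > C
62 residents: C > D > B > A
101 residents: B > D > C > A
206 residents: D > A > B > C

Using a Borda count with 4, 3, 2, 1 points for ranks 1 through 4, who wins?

C

A: 103·2 + 408·3 + 281·1 + 244·2 + 62·1 + 101·1 + 206·3 = 2980
D: 103·1 + 408·1 + 281·4 + 244·3 + 62·3 + 101·3 + 206·4 = 3680
C: 103·4 + 408·4 + 281·3 + 244·1 + 62·4 + 101·2 + 206·1 = 3787
B: 103·3 + 408·2 + 281·2 + 244·4 + 62·2 + 101·4 + 206·2 = 3603
C has the highest Borda score (3787).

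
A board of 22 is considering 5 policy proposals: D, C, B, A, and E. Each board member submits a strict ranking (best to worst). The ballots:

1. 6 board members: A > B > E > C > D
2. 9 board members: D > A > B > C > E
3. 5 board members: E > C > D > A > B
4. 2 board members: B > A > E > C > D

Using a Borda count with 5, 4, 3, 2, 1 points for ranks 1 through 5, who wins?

A

D: 6·1 + 9·5 + 5·3 + 2·1 = 68
C: 6·2 + 9·2 + 5·4 + 2·2 = 54
B: 6·4 + 9·3 + 5·1 + 2·5 = 66
A: 6·5 + 9·4 + 5·2 + 2·4 = 84
E: 6·3 + 9·1 + 5·5 + 2·3 = 58
A has the highest Borda score (84).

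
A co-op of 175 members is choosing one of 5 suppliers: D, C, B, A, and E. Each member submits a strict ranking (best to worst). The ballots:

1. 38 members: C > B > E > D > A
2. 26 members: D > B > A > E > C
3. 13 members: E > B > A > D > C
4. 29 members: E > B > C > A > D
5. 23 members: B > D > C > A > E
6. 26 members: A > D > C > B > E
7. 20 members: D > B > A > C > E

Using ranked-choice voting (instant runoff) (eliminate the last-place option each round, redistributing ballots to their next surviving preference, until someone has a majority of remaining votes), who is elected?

Round 1: D 46, C 38, B 23, A 26, E 42. Eliminate B.
Round 2: D 69, C 38, A 26, E 42. Eliminate A.
Round 3: D 95, C 38, E 42. D has a majority.

D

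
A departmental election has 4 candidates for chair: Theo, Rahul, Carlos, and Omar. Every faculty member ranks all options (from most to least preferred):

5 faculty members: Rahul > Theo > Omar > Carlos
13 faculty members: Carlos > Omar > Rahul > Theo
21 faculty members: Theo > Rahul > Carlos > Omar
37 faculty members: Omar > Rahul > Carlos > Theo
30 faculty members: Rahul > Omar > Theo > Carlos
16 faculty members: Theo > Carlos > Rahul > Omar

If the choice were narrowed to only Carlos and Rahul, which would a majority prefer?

Rahul

Voters preferring Carlos to Rahul: 29; preferring Rahul to Carlos: 93.
Rahul wins the head-to-head.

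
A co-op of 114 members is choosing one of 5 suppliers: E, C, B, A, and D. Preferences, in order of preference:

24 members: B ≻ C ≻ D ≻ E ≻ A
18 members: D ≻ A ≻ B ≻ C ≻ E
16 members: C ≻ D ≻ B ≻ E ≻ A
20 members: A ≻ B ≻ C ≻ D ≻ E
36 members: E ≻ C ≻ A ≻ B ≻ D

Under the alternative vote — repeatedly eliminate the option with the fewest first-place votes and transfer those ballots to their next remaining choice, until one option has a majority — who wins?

Round 1: E 36, C 16, B 24, A 20, D 18. Eliminate C.
Round 2: E 36, B 24, A 20, D 34. Eliminate A.
Round 3: E 36, B 44, D 34. Eliminate D.
Round 4: E 36, B 78. B has a majority.

B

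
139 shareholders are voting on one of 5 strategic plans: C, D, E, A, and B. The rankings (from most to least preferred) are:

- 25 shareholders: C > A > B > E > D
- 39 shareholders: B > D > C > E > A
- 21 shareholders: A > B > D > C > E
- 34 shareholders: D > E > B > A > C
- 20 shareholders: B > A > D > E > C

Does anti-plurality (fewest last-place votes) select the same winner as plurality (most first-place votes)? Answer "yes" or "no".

yes

Anti-plurality — last-place votes: C 54, D 25, E 21, A 39, B 0. Winner: B.
Plurality — first-place votes: C 25, D 34, E 0, A 21, B 59. Winner: B.
The two methods agree.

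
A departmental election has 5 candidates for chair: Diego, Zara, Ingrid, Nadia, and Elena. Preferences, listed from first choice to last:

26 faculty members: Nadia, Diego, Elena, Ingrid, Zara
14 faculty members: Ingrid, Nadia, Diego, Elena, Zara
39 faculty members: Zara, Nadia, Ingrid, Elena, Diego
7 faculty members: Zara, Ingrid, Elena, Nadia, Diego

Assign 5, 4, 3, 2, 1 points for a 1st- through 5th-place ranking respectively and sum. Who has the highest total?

Diego: 26·4 + 14·3 + 39·1 + 7·1 = 192
Zara: 26·1 + 14·1 + 39·5 + 7·5 = 270
Ingrid: 26·2 + 14·5 + 39·3 + 7·4 = 267
Nadia: 26·5 + 14·4 + 39·4 + 7·2 = 356
Elena: 26·3 + 14·2 + 39·2 + 7·3 = 205
Nadia has the highest Borda score (356).

Nadia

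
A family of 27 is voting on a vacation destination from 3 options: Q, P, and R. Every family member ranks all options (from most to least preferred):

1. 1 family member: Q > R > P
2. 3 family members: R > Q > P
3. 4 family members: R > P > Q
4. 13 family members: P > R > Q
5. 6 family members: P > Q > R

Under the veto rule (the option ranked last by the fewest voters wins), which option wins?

P

Last-place votes: Q 17, P 4, R 6.
P is ranked last by the fewest voters, so P wins.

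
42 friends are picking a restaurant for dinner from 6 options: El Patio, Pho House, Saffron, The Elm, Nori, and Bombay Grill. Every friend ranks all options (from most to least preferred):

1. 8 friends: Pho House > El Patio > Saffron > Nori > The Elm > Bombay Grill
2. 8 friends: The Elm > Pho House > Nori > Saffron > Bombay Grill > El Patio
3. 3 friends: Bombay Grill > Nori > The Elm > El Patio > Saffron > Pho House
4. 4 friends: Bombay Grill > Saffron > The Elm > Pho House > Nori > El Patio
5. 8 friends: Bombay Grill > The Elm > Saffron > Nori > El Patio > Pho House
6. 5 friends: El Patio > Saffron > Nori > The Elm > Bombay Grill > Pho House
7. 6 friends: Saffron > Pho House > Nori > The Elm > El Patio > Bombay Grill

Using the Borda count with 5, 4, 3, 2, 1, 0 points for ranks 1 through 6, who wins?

El Patio: 8·4 + 8·0 + 3·2 + 4·0 + 8·1 + 5·5 + 6·1 = 77
Pho House: 8·5 + 8·4 + 3·0 + 4·2 + 8·0 + 5·0 + 6·4 = 104
Saffron: 8·3 + 8·2 + 3·1 + 4·4 + 8·3 + 5·4 + 6·5 = 133
The Elm: 8·1 + 8·5 + 3·3 + 4·3 + 8·4 + 5·2 + 6·2 = 123
Nori: 8·2 + 8·3 + 3·4 + 4·1 + 8·2 + 5·3 + 6·3 = 105
Bombay Grill: 8·0 + 8·1 + 3·5 + 4·5 + 8·5 + 5·1 + 6·0 = 88
Saffron has the highest Borda score (133).

Saffron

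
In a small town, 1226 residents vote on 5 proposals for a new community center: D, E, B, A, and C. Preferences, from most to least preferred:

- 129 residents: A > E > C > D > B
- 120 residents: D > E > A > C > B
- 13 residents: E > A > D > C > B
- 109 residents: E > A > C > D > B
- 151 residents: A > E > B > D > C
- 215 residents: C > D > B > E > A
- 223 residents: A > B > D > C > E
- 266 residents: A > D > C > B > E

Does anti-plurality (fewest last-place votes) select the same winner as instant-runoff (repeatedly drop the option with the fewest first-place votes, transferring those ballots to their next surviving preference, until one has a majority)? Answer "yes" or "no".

no

Anti-plurality — last-place votes: D 0, E 489, B 371, A 215, C 151. Winner: D.
Instant-runoff — R1 D 120, E 122, B 0, A 769, C 215 (A winner). Winner: A.
The two methods disagree.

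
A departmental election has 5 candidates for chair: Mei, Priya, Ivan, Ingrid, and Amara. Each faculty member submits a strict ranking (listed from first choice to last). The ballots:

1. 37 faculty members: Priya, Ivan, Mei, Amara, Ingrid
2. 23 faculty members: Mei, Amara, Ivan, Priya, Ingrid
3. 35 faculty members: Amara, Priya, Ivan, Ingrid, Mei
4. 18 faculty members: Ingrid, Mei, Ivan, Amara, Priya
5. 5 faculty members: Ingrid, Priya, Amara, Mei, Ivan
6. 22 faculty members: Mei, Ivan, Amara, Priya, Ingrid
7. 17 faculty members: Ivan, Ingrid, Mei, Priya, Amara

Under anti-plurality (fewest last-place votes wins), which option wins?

Last-place votes: Mei 35, Priya 18, Ivan 5, Ingrid 82, Amara 17.
Ivan is ranked last by the fewest voters, so Ivan wins.

Ivan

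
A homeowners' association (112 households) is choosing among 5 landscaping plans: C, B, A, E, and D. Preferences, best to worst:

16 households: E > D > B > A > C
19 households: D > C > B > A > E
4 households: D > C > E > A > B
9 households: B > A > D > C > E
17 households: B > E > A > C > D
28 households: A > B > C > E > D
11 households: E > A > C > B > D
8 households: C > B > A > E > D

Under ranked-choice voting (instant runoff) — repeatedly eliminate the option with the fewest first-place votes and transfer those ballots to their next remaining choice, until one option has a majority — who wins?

Round 1: C 8, B 26, A 28, E 27, D 23. Eliminate C.
Round 2: B 34, A 28, E 27, D 23. Eliminate D.
Round 3: B 53, A 28, E 31. Eliminate A.
Round 4: B 81, E 31. B has a majority.

B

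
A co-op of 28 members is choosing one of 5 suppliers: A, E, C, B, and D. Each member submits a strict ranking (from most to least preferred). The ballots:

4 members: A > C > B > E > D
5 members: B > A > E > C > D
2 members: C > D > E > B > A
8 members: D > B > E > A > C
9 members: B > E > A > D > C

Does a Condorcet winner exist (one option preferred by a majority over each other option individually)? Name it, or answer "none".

B vs A: 24–4 for B.
B vs E: 26–2 for B.
B vs C: 22–6 for B.
B vs D: 18–10 for B.
B beats every other option head-to-head.

B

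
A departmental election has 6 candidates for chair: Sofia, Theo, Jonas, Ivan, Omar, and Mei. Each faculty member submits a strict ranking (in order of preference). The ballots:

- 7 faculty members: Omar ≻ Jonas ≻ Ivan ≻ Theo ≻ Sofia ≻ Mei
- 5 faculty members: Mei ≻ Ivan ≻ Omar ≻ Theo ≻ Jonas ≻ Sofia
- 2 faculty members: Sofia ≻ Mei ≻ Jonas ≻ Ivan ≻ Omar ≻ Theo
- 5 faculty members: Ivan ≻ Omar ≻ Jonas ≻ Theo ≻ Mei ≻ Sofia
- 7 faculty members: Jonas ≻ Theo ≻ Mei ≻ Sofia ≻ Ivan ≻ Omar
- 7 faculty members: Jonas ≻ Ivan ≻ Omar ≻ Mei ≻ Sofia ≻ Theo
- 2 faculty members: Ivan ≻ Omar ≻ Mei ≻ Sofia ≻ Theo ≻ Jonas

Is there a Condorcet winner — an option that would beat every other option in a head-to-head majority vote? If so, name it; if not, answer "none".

none

Checking pairwise contests:
Theo beats Sofia 24–11.
Jonas beats Theo 28–7.
Omar beats Jonas 19–16.
Jonas beats Ivan 23–12.
Ivan beats Omar 28–7.
Theo beats Mei 19–16.
Every option loses at least one head-to-head, so there is no Condorcet winner.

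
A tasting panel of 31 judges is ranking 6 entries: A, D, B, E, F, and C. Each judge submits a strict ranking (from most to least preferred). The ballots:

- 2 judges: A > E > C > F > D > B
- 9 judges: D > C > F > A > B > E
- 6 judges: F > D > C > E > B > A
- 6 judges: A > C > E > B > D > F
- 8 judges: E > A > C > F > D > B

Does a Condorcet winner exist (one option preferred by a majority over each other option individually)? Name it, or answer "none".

A vs D: 16–15 for A.
A vs B: 25–6 for A.
A vs E: 17–14 for A.
A vs F: 16–15 for A.
A vs C: 16–15 for A.
A beats every other option head-to-head.

A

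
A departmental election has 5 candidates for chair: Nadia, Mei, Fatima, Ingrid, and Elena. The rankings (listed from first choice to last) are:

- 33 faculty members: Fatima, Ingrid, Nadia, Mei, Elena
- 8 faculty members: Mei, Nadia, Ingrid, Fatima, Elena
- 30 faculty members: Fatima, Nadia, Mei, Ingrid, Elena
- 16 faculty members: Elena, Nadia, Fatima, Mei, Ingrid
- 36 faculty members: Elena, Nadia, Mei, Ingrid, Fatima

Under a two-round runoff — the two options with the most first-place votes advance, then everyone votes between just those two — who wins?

Fatima

Round 1 first-place votes: Nadia 0, Mei 8, Fatima 63, Ingrid 0, Elena 52.
Fatima and Elena advance.
Runoff: Fatima is preferred to Elena by 71 voters; Elena by 52.
Fatima wins the runoff.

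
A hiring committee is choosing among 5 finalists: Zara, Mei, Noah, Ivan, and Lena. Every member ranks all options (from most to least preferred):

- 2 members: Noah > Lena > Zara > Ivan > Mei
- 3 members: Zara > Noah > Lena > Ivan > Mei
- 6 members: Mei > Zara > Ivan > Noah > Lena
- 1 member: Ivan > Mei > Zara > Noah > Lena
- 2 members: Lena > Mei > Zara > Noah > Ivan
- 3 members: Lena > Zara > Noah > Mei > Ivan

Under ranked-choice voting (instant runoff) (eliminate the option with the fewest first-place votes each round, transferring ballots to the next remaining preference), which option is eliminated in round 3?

Zara

Round 1: Zara 3, Mei 6, Noah 2, Ivan 1, Lena 5. Eliminate Ivan.
Round 2: Zara 3, Mei 7, Noah 2, Lena 5. Eliminate Noah.
Round 3: Zara 3, Mei 7, Lena 7. Eliminate Zara.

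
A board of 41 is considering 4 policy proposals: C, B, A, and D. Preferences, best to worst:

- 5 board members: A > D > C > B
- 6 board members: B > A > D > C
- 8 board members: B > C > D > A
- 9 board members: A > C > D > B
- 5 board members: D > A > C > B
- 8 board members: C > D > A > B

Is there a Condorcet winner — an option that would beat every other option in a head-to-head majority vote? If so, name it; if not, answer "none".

none

Checking pairwise contests:
A beats C 25–16.
C beats B 27–14.
D beats A 21–20.
C beats D 25–16.
Every option loses at least one head-to-head, so there is no Condorcet winner.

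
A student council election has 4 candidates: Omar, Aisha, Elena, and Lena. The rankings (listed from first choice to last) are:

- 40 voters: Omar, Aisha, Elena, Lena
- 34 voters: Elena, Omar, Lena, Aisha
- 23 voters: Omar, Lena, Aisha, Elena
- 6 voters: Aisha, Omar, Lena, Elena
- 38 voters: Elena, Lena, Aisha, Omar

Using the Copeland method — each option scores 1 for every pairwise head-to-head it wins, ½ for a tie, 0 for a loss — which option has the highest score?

Omar: beats Aisha and Lena; loses to Elena → score 2.
Aisha: loses to Omar, Elena, and Lena → score 0.
Elena: beats Omar, Aisha, and Lena → score 3.
Lena: beats Aisha; loses to Omar and Elena → score 1.
Elena has the best pairwise record.

Elena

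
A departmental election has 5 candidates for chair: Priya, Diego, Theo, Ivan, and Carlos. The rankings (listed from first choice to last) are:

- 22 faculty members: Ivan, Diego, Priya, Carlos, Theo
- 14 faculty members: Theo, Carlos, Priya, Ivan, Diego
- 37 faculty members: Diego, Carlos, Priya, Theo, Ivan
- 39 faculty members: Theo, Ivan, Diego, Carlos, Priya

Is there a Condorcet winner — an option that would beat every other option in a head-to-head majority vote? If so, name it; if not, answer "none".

none

Checking pairwise contests:
Diego beats Priya 98–14.
Ivan beats Diego 75–37.
Priya beats Theo 59–53.
Theo beats Ivan 90–22.
Diego beats Carlos 98–14.
Every option loses at least one head-to-head, so there is no Condorcet winner.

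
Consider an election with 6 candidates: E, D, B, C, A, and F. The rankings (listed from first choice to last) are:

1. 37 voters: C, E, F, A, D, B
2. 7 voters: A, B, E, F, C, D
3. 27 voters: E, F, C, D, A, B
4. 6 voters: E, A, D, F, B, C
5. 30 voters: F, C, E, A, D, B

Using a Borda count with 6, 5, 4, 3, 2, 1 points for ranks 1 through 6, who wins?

E: 37·5 + 7·4 + 27·6 + 6·6 + 30·4 = 531
D: 37·2 + 7·1 + 27·3 + 6·4 + 30·2 = 246
B: 37·1 + 7·5 + 27·1 + 6·2 + 30·1 = 141
C: 37·6 + 7·2 + 27·4 + 6·1 + 30·5 = 500
A: 37·3 + 7·6 + 27·2 + 6·5 + 30·3 = 327
F: 37·4 + 7·3 + 27·5 + 6·3 + 30·6 = 502
E has the highest Borda score (531).

E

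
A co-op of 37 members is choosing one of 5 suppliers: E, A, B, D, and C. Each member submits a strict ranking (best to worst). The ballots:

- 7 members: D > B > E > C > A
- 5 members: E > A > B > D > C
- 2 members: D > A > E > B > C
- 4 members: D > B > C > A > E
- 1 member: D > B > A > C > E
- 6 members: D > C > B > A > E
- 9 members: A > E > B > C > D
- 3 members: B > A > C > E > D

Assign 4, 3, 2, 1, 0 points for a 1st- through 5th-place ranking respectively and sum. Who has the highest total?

E: 7·2 + 5·4 + 2·2 + 4·0 + 1·0 + 6·0 + 9·3 + 3·1 = 68
A: 7·0 + 5·3 + 2·3 + 4·1 + 1·2 + 6·1 + 9·4 + 3·3 = 78
B: 7·3 + 5·2 + 2·1 + 4·3 + 1·3 + 6·2 + 9·2 + 3·4 = 90
D: 7·4 + 5·1 + 2·4 + 4·4 + 1·4 + 6·4 + 9·0 + 3·0 = 85
C: 7·1 + 5·0 + 2·0 + 4·2 + 1·1 + 6·3 + 9·1 + 3·2 = 49
B has the highest Borda score (90).

B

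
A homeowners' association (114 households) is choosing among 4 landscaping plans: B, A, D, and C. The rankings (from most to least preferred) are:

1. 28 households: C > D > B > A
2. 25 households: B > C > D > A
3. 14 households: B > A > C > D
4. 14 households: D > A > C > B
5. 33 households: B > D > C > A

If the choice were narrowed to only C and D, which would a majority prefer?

C

Voters preferring C to D: 67; preferring D to C: 47.
C wins the head-to-head.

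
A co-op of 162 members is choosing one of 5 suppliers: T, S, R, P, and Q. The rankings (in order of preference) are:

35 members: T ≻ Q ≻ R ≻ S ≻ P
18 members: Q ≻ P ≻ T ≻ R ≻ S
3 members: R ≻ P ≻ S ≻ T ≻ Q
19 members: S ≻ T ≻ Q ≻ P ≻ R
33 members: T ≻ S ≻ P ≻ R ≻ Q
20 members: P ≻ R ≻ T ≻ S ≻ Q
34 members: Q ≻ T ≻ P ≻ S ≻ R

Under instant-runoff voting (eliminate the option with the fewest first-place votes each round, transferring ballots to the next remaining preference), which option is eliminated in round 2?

Round 1: T 68, S 19, R 3, P 20, Q 52. Eliminate R.
Round 2: T 68, S 19, P 23, Q 52. Eliminate S.

S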